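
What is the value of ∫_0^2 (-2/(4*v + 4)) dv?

An antiderivative is F(v) = -log(4*v + 4)/2.
Then F(2) - F(0) = (-log(12)/2) - (-log(2)) = -log(12)/2 + log(2).

-log(12)/2 + log(2)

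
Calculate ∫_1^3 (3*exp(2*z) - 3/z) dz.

An antiderivative is F(z) = 3*exp(2*z)/2 - 3*log(z).
Then F(3) - F(1) = (-log(27) + 3*exp(6)/2) - (3*exp(2)/2) = -3*exp(2)/2 - log(27) + 3*exp(6)/2.

-3*exp(2)/2 - log(27) + 3*exp(6)/2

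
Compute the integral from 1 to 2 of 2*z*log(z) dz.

Integrate by parts once (u = ln z, dv = 2*z dz).
An antiderivative is F(z) = z**2*(2*log(z) - 1)/2.
Then F(2) - F(1) = (-2 + log(16)) - (-1/2) = -3/2 + log(16).

-3/2 + log(16)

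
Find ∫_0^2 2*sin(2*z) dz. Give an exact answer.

1 - cos(4)

Let u = 2*z, so du = 2 dz. When z = 0, u = 0; when z = 2, u = 4.
The integral becomes ∫ sin(u) du from 0 to 4, with antiderivative -cos(u).
Back in z: F(z) = -cos(2*z).
Then F(2) - F(0) = (-cos(4)) - (-1) = 1 - cos(4).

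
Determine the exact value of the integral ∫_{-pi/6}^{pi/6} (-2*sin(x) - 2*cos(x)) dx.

-2

An antiderivative is F(x) = -2*sin(x) + 2*cos(x).
Then F(pi/6) - F(-pi/6) = (-1 + sqrt(3)) - (1 + sqrt(3)) = -2.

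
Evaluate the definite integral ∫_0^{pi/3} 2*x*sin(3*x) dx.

Integrate by parts once (u = x, dv = 2*sin(3*x) dx).
An antiderivative is F(x) = -2*x*cos(3*x)/3 + 2*sin(3*x)/9.
Then F(pi/3) - F(0) = (2*pi/9) - (0) = 2*pi/9.

2*pi/9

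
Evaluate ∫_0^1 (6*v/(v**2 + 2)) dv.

Let u = v**2 + 2, so du = 2*v dv. When v = 0, u = 2; when v = 1, u = 3.
The integral becomes 3·∫ 1/u du from 2 to 3, with antiderivative 3*log(u).
Back in v: F(v) = 3*log(v**2 + 2).
Then F(1) - F(0) = (log(27)) - (log(8)) = log(27/8).

log(27/8)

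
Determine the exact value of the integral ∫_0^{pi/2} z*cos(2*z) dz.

Integrate by parts once (u = z, dv = cos(2*z) dz).
An antiderivative is F(z) = z*sin(2*z)/2 + cos(2*z)/4.
Then F(pi/2) - F(0) = (-1/4) - (1/4) = -1/2.

-1/2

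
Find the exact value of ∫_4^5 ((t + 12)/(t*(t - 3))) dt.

-4*log(5) + 13*log(2)

Factor the denominator: t**2 - 3*t = t(t - 3).
Partial fractions: (t + 12)/(t*(t - 3)) = -4/t + 5/(t - 3).
An antiderivative is F(t) = -4*log(t) + 5*log(t - 3).
Then F(5) - F(4) = (-4*log(5) + 5*log(2)) - (-8*log(2)) = -4*log(5) + 13*log(2).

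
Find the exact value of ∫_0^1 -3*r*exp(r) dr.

Integrate by parts once (u = r, dv = -3*exp(r) dr).
An antiderivative is F(r) = (-3*r + 3)*exp(r).
Then F(1) - F(0) = (0) - (3) = -3.

-3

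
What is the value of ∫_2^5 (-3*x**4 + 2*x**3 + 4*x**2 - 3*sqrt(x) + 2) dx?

By the power rule, an antiderivative is F(x) = -3*x**5/5 + x**4/2 - 2*x**(3/2) + 4*x**3/3 + 2*x.
Then F(5) - F(2) = (-8315/6 - 10*sqrt(5)) - (52/15 - 4*sqrt(2)) = -13893/10 - 10*sqrt(5) + 4*sqrt(2).

-13893/10 - 10*sqrt(5) + 4*sqrt(2)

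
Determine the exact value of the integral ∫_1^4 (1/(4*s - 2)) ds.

log(7)/4

An antiderivative is F(s) = log(4*s - 2)/4.
Then F(4) - F(1) = (log(14)/4) - (log(2)/4) = log(7)/4.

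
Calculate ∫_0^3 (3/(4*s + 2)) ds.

An antiderivative is F(s) = 3*log(4*s + 2)/4.
Then F(3) - F(0) = (3*log(14)/4) - (3*log(2)/4) = 3*log(7)/4.

3*log(7)/4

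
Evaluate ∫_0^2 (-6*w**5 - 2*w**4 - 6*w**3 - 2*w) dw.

By the power rule, an antiderivative is F(w) = -w**6 - 2*w**5/5 - 3*w**4/2 - w**2.
Then F(2) - F(0) = (-524/5) - (0) = -524/5.

-524/5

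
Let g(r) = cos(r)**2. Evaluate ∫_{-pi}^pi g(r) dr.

pi

Use the identity cos^2(r) = (1 + cos(2*r))/2.
An antiderivative is F(r) = r/2 + sin(2*r)/4.
Then F(pi) - F(-pi) = (pi/2) - (-pi/2) = pi.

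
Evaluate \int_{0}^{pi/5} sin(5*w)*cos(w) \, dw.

5*sqrt(5)/96 + 25/96

Use the identity sin(5*w)cos(w) = [sin(6*w) + sin(4*w)]/2.
An antiderivative is F(w) = -cos(4*w)/8 - cos(6*w)/12.
Then F(pi/5) - F(0) = (5/96 + 5*sqrt(5)/96) - (-5/24) = 5*sqrt(5)/96 + 25/96.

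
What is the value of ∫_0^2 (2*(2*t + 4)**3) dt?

Let u = 2*t + 4, so du = 2 dt. When t = 0, u = 4; when t = 2, u = 8.
The integral becomes ∫ u**3 du from 4 to 8, with antiderivative u**4/4.
Back in t: F(t) = (2*t + 4)**4/4.
Then F(2) - F(0) = (1024) - (64) = 960.

960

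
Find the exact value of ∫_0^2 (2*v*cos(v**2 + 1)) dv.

sin(5) - sin(1)

Let u = v**2 + 1, so du = 2*v dv. When v = 0, u = 1; when v = 2, u = 5.
The integral becomes ∫ cos(u) du from 1 to 5, with antiderivative sin(u).
Back in v: F(v) = sin(v**2 + 1).
Then F(2) - F(0) = (sin(5)) - (sin(1)) = sin(5) - sin(1).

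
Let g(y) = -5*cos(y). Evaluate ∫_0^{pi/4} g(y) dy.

An antiderivative is F(y) = -5*sin(y).
Then F(pi/4) - F(0) = (-5*sqrt(2)/2) - (0) = -5*sqrt(2)/2.

-5*sqrt(2)/2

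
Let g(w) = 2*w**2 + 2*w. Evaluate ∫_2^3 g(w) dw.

By the power rule, an antiderivative is F(w) = 2*w**3/3 + w**2.
Then F(3) - F(2) = (27) - (28/3) = 53/3.

53/3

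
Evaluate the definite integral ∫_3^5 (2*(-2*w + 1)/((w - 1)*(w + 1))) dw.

Factor the denominator: w**2 - 1 = (w + 1)(w - 1).
Partial fractions: 2*(-2*w + 1)/((w - 1)*(w + 1)) = -3/(w + 1) - 1/(w - 1).
An antiderivative is F(w) = -log(w - 1) - 3*log(w + 1).
Then F(5) - F(3) = (-5*log(2) - 3*log(3)) - (-7*log(2)) = log(4/27).

log(4/27)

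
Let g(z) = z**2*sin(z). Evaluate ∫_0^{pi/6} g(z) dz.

Integrate by parts twice (u = z^2, dv = sin(z) dz).
An antiderivative is F(z) = -z**2*cos(z) + 2*z*sin(z) + 2*cos(z).
Then F(pi/6) - F(0) = (-sqrt(3)*pi**2/72 + pi/6 + sqrt(3)) - (2) = -2 - sqrt(3)*pi**2/72 + pi/6 + sqrt(3).

-2 - sqrt(3)*pi**2/72 + pi/6 + sqrt(3)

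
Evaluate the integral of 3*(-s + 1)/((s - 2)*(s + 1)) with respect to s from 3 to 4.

log(8/25)

Factor the denominator: s**2 - s - 2 = (s + 1)(s - 2).
Partial fractions: 3*(-s + 1)/((s - 2)*(s + 1)) = -2/(s + 1) - 1/(s - 2).
An antiderivative is F(s) = -log(s - 2) - 2*log(s + 1).
Then F(4) - F(3) = (-log(50)) - (-log(16)) = log(8/25).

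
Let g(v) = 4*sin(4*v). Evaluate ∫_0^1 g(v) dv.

1 - cos(4)

Let u = 4*v, so du = 4 dv. When v = 0, u = 0; when v = 1, u = 4.
The integral becomes ∫ sin(u) du from 0 to 4, with antiderivative -cos(u).
Back in v: F(v) = -cos(4*v).
Then F(1) - F(0) = (-cos(4)) - (-1) = 1 - cos(4).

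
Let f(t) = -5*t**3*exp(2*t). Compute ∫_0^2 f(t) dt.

-85*exp(4)/8 - 15/8

Integrate by parts 3 times (u = t^3, dv = -5*exp(2*t) dt).
An antiderivative is F(t) = (-20*t**3 + 30*t**2 - 30*t + 15)*exp(2*t)/8.
Then F(2) - F(0) = (-85*exp(4)/8) - (15/8) = -85*exp(4)/8 - 15/8.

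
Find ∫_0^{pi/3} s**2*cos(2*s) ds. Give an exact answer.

Integrate by parts twice (u = s^2, dv = cos(2*s) ds).
An antiderivative is F(s) = s**2*sin(2*s)/2 + s*cos(2*s)/2 - sin(2*s)/4.
Then F(pi/3) - F(0) = (-pi/12 - sqrt(3)/8 + sqrt(3)*pi**2/36) - (0) = -pi/12 - sqrt(3)/8 + sqrt(3)*pi**2/36.

-pi/12 - sqrt(3)/8 + sqrt(3)*pi**2/36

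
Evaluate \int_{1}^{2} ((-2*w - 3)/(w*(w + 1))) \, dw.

log(3/16)

Factor the denominator: w**2 + w = (w + 1)w.
Partial fractions: (-2*w - 3)/(w*(w + 1)) = 1/(w + 1) - 3/w.
An antiderivative is F(w) = -3*log(w) + log(w + 1).
Then F(2) - F(1) = (log(3/8)) - (log(2)) = log(3/16).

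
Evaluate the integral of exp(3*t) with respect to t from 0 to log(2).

7/3

Let u = exp(t), so du = exp(t) dt. When t = 0, u = 1; when t = log(2), u = 2.
The integral becomes ∫ u**2 du from 1 to 2, with antiderivative u**3/3.
Back in t: F(t) = exp(3*t)/3.
Then F(log(2)) - F(0) = (8/3) - (1/3) = 7/3.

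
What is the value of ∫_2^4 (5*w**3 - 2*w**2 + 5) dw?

By the power rule, an antiderivative is F(w) = 5*w**4/4 - 2*w**3/3 + 5*w.
Then F(4) - F(2) = (892/3) - (74/3) = 818/3.

818/3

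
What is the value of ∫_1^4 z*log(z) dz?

Integrate by parts once (u = ln z, dv = z dz).
An antiderivative is F(z) = z**2*(2*log(z) - 1)/4.
Then F(4) - F(1) = (-4 + 16*log(2)) - (-1/4) = -15/4 + 16*log(2).

-15/4 + 16*log(2)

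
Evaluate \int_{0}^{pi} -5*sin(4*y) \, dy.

0

An antiderivative is F(y) = 5*cos(4*y)/4.
Then F(pi) - F(0) = (5/4) - (5/4) = 0.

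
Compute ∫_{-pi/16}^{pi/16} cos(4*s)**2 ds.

Use the identity cos^2(4*s) = (1 + cos(8*s))/2.
An antiderivative is F(s) = s/2 + sin(8*s)/16.
Then F(pi/16) - F(-pi/16) = (1/16 + pi/32) - (-pi/32 - 1/16) = 1/8 + pi/16.

1/8 + pi/16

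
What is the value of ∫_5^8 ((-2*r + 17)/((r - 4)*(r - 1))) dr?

Factor the denominator: r**2 - 5*r + 4 = (r - 1)(r - 4).
Partial fractions: (-2*r + 17)/((r - 4)*(r - 1)) = -5/(r - 1) + 3/(r - 4).
An antiderivative is F(r) = 3*log(r - 4) - 5*log(r - 1).
Then F(8) - F(5) = (-5*log(7) + 6*log(2)) - (-10*log(2)) = -5*log(7) + 16*log(2).

-5*log(7) + 16*log(2)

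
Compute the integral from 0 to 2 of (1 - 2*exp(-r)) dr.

2*exp(-2)

An antiderivative is F(r) = r + 2*exp(-r).
Then F(2) - F(0) = (2*exp(-2) + 2) - (2) = 2*exp(-2).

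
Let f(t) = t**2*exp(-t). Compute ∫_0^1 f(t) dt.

2 - 5*exp(-1)

Integrate by parts twice (u = t^2, dv = exp(-t) dt).
An antiderivative is F(t) = (-t**2 - 2*t - 2)*exp(-t).
Then F(1) - F(0) = (-5*exp(-1)) - (-2) = 2 - 5*exp(-1).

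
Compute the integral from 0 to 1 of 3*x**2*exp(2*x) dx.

-3/4 + 3*exp(2)/4

Integrate by parts twice (u = x^2, dv = 3*exp(2*x) dx).
An antiderivative is F(x) = (6*x**2 - 6*x + 3)*exp(2*x)/4.
Then F(1) - F(0) = (3*exp(2)/4) - (3/4) = -3/4 + 3*exp(2)/4.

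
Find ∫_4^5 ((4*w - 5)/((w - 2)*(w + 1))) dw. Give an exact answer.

Factor the denominator: w**2 - w - 2 = (w + 1)(w - 2).
Partial fractions: (4*w - 5)/((w - 2)*(w + 1)) = 3/(w + 1) + 1/(w - 2).
An antiderivative is F(w) = log(w - 2) + 3*log(w + 1).
Then F(5) - F(4) = (3*log(2) + 4*log(3)) - (log(2) + 3*log(5)) = -3*log(5) + 2*log(2) + 4*log(3).

-3*log(5) + 2*log(2) + 4*log(3)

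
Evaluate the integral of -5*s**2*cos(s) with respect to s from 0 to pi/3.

-5*pi/3 - 5*sqrt(3)*pi**2/18 + 5*sqrt(3)

Integrate by parts twice (u = s^2, dv = -5*cos(s) ds).
An antiderivative is F(s) = -5*s**2*sin(s) - 10*s*cos(s) + 10*sin(s).
Then F(pi/3) - F(0) = (-5*pi/3 - 5*sqrt(3)*pi**2/18 + 5*sqrt(3)) - (0) = -5*pi/3 - 5*sqrt(3)*pi**2/18 + 5*sqrt(3).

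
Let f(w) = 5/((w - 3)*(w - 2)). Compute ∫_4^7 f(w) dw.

-5*log(5) + 15*log(2)

Factor the denominator: w**2 - 5*w + 6 = (w - 2)(w - 3).
Partial fractions: 5/((w - 3)*(w - 2)) = -5/(w - 2) + 5/(w - 3).
An antiderivative is F(w) = 5*log(w - 3) - 5*log(w - 2).
Then F(7) - F(4) = (-5*log(5) + 10*log(2)) - (-log(32)) = -5*log(5) + 15*log(2).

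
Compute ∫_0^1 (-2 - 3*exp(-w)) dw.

An antiderivative is F(w) = -2*w + 3*exp(-w).
Then F(1) - F(0) = (-2 + 3*exp(-1)) - (3) = -5 + 3*exp(-1).

-5 + 3*exp(-1)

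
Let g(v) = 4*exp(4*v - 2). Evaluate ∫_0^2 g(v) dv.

-(1 - exp(8))*exp(-2)

Let u = 4*v - 2, so du = 4 dv. When v = 0, u = -2; when v = 2, u = 6.
The integral becomes ∫ exp(u) du from -2 to 6, with antiderivative exp(u).
Back in v: F(v) = exp(4*v - 2).
Then F(2) - F(0) = (exp(6)) - (exp(-2)) = -(1 - exp(8))*exp(-2).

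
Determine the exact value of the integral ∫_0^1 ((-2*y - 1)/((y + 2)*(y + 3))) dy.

-13*log(2) + 8*log(3)

Factor the denominator: y**2 + 5*y + 6 = (y + 3)(y + 2).
Partial fractions: (-2*y - 1)/((y + 2)*(y + 3)) = -5/(y + 3) + 3/(y + 2).
An antiderivative is F(y) = 3*log(y + 2) - 5*log(y + 3).
Then F(1) - F(0) = (-10*log(2) + 3*log(3)) - (-5*log(3) + 3*log(2)) = -13*log(2) + 8*log(3).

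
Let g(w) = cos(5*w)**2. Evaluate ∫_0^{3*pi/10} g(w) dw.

Use the identity cos^2(5*w) = (1 + cos(10*w))/2.
An antiderivative is F(w) = w/2 + sin(10*w)/20.
Then F(3*pi/10) - F(0) = (3*pi/20) - (0) = 3*pi/20.

3*pi/20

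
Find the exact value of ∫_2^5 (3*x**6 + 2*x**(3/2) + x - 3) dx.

By the power rule, an antiderivative is F(x) = 3*x**7/7 + 4*x**(5/2)/5 + x**2/2 - 3*x.
Then F(5) - F(2) = (20*sqrt(5) + 468715/14) - (16*sqrt(2)/5 + 356/7) = -16*sqrt(2)/5 + 20*sqrt(5) + 468003/14.

-16*sqrt(2)/5 + 20*sqrt(5) + 468003/14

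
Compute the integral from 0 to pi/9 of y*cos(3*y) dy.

Integrate by parts once (u = y, dv = cos(3*y) dy).
An antiderivative is F(y) = y*sin(3*y)/3 + cos(3*y)/9.
Then F(pi/9) - F(0) = (1/18 + sqrt(3)*pi/54) - (1/9) = -1/18 + sqrt(3)*pi/54.

-1/18 + sqrt(3)*pi/54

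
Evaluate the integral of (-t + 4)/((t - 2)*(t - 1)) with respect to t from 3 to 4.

Factor the denominator: t**2 - 3*t + 2 = (t - 1)(t - 2).
Partial fractions: (-t + 4)/((t - 2)*(t - 1)) = -3/(t - 1) + 2/(t - 2).
An antiderivative is F(t) = 2*log(t - 2) - 3*log(t - 1).
Then F(4) - F(3) = (log(4/27)) - (-log(8)) = log(32/27).

log(32/27)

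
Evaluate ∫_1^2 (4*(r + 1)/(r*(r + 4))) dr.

-3*log(5) + 4*log(2) + 3*log(3)

Factor the denominator: r**2 + 4*r = (r + 4)r.
Partial fractions: 4*(r + 1)/(r*(r + 4)) = 3/(r + 4) + 1/r.
An antiderivative is F(r) = log(r) + 3*log(r + 4).
Then F(2) - F(1) = (4*log(2) + 3*log(3)) - (3*log(5)) = -3*log(5) + 4*log(2) + 3*log(3).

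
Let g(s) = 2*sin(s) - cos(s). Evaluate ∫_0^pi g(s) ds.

An antiderivative is F(s) = -sin(s) - 2*cos(s).
Then F(pi) - F(0) = (2) - (-2) = 4.

4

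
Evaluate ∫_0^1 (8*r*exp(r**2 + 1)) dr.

Let u = r**2 + 1, so du = 2*r dr. When r = 0, u = 1; when r = 1, u = 2.
The integral becomes 4·∫ exp(u) du from 1 to 2, with antiderivative 4*exp(u).
Back in r: F(r) = 4*exp(r**2 + 1).
Then F(1) - F(0) = (4*exp(2)) - (4*exp(1)) = 4*exp(1)*(-1 + exp(1)).

4*E*(-1 + E)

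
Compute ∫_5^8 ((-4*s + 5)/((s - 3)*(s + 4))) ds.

Factor the denominator: s**2 + s - 12 = (s + 4)(s - 3).
Partial fractions: (-4*s + 5)/((s - 3)*(s + 4)) = -3/(s + 4) - 1/(s - 3).
An antiderivative is F(s) = -log(s - 3) - 3*log(s + 4).
Then F(8) - F(5) = (-6*log(2) - 3*log(3) - log(5)) - (-6*log(3) - log(2)) = -5*log(2) - log(5) + 3*log(3).

-5*log(2) - log(5) + 3*log(3)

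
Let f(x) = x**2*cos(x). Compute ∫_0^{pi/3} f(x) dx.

Integrate by parts twice (u = x^2, dv = cos(x) dx).
An antiderivative is F(x) = x**2*sin(x) + 2*x*cos(x) - 2*sin(x).
Then F(pi/3) - F(0) = (-sqrt(3) + sqrt(3)*pi**2/18 + pi/3) - (0) = -sqrt(3) + sqrt(3)*pi**2/18 + pi/3.

-sqrt(3) + sqrt(3)*pi**2/18 + pi/3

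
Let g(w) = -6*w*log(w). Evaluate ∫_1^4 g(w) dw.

Integrate by parts once (u = ln w, dv = -6*w dw).
An antiderivative is F(w) = -3*w**2*(2*log(w) - 1)/2.
Then F(4) - F(1) = (24 - 96*log(2)) - (3/2) = 45/2 - 96*log(2).

45/2 - 96*log(2)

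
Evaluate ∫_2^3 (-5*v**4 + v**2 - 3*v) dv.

-1273/6

By the power rule, an antiderivative is F(v) = -v**5 + v**3/3 - 3*v**2/2.
Then F(3) - F(2) = (-495/2) - (-106/3) = -1273/6.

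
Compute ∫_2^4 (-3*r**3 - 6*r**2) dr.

-292

By the power rule, an antiderivative is F(r) = -3*r**4/4 - 2*r**3.
Then F(4) - F(2) = (-320) - (-28) = -292.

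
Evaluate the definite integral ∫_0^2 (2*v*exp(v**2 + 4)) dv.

Let u = v**2 + 4, so du = 2*v dv. When v = 0, u = 4; when v = 2, u = 8.
The integral becomes ∫ exp(u) du from 4 to 8, with antiderivative exp(u).
Back in v: F(v) = exp(v**2 + 4).
Then F(2) - F(0) = (exp(8)) - (exp(4)) = -exp(4) + exp(8).

-exp(4) + exp(8)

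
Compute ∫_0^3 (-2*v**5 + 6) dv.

By the power rule, an antiderivative is F(v) = -v**6/3 + 6*v.
Then F(3) - F(0) = (-225) - (0) = -225.

-225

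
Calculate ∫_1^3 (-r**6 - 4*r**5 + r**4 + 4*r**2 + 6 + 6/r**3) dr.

By the power rule, an antiderivative is F(r) = -r**7/7 - 2*r**6/3 + r**5/5 + 4*r**3/3 + 6*r - 3/r**2.
Then F(3) - F(1) = (-73097/105) - (391/105) = -24496/35.

-24496/35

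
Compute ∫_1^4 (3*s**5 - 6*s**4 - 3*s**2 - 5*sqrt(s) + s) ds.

By the power rule, an antiderivative is F(s) = s**6/2 - 6*s**5/5 - 10*s**(3/2)/3 - s**3 + s**2/2.
Then F(4) - F(1) = (11048/15) - (-68/15) = 11116/15.

11116/15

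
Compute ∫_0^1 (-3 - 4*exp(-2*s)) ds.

-5 + 2*exp(-2)

An antiderivative is F(s) = -3*s + 2*exp(-2*s).
Then F(1) - F(0) = (-3 + 2*exp(-2)) - (2) = -5 + 2*exp(-2).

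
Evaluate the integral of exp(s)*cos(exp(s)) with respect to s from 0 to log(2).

Let u = exp(s), so du = exp(s) ds. When s = 0, u = 1; when s = log(2), u = 2.
The integral becomes ∫ cos(u) du from 1 to 2, with antiderivative sin(u).
Back in s: F(s) = sin(exp(s)).
Then F(log(2)) - F(0) = (sin(2)) - (sin(1)) = -sin(1) + sin(2).

-sin(1) + sin(2)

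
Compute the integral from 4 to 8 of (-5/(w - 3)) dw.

An antiderivative is F(w) = -5*log(w - 3).
Then F(8) - F(4) = (-5*log(5)) - (0) = -5*log(5).

-5*log(5)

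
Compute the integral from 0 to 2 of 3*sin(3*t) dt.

Let u = 3*t, so du = 3 dt. When t = 0, u = 0; when t = 2, u = 6.
The integral becomes ∫ sin(u) du from 0 to 6, with antiderivative -cos(u).
Back in t: F(t) = -cos(3*t).
Then F(2) - F(0) = (-cos(6)) - (-1) = 1 - cos(6).

1 - cos(6)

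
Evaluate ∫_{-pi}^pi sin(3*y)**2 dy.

pi

Use the identity sin^2(3*y) = (1 - cos(6*y))/2.
An antiderivative is F(y) = y/2 - sin(6*y)/12.
Then F(pi) - F(-pi) = (pi/2) - (-pi/2) = pi.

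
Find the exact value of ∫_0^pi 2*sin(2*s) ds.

An antiderivative is F(s) = -cos(2*s).
Then F(pi) - F(0) = (-1) - (-1) = 0.

0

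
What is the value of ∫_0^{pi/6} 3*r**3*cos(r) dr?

-9*sqrt(3) - 3*pi/2 + pi**3/144 + sqrt(3)*pi**2/8 + 18

Integrate by parts 3 times (u = r^3, dv = 3*cos(r) dr).
An antiderivative is F(r) = 3*r**3*sin(r) + 9*r**2*cos(r) - 18*r*sin(r) - 18*cos(r).
Then F(pi/6) - F(0) = (-9*sqrt(3) - 3*pi/2 + pi**3/144 + sqrt(3)*pi**2/8) - (-18) = -9*sqrt(3) - 3*pi/2 + pi**3/144 + sqrt(3)*pi**2/8 + 18.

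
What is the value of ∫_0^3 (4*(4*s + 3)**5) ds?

Let u = 4*s + 3, so du = 4 ds. When s = 0, u = 3; when s = 3, u = 15.
The integral becomes ∫ u**5 du from 3 to 15, with antiderivative u**6/6.
Back in s: F(s) = (4*s + 3)**6/6.
Then F(3) - F(0) = (3796875/2) - (243/2) = 1898316.

1898316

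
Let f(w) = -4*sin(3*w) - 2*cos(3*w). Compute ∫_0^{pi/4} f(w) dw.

An antiderivative is F(w) = -2*sin(3*w)/3 + 4*cos(3*w)/3.
Then F(pi/4) - F(0) = (-sqrt(2)) - (4/3) = -sqrt(2) - 4/3.

-sqrt(2) - 4/3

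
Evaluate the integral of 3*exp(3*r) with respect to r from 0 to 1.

-1 + exp(3)

An antiderivative is F(r) = exp(3*r).
Then F(1) - F(0) = (exp(3)) - (1) = -1 + exp(3).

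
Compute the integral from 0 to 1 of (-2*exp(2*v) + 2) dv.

3 - exp(2)

An antiderivative is F(v) = -exp(2*v) + 2*v.
Then F(1) - F(0) = (2 - exp(2)) - (-1) = 3 - exp(2).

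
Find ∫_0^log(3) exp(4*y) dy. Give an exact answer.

20

Let u = exp(y), so du = exp(y) dy. When y = 0, u = 1; when y = log(3), u = 3.
The integral becomes ∫ u**3 du from 1 to 3, with antiderivative u**4/4.
Back in y: F(y) = exp(4*y)/4.
Then F(log(3)) - F(0) = (81/4) - (1/4) = 20.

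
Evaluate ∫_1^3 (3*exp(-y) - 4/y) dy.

-4*log(3) - 3*exp(-3) + 3*exp(-1)

An antiderivative is F(y) = -4*log(y) - 3*exp(-y).
Then F(3) - F(1) = (-4*log(3) - 3*exp(-3)) - (-3*exp(-1)) = -4*log(3) - 3*exp(-3) + 3*exp(-1).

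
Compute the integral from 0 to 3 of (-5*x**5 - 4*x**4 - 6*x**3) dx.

By the power rule, an antiderivative is F(x) = -5*x**6/6 - 4*x**5/5 - 3*x**4/2.
Then F(3) - F(0) = (-4617/5) - (0) = -4617/5.

-4617/5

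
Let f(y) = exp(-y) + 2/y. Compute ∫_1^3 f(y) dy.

An antiderivative is F(y) = 2*log(y) - exp(-y).
Then F(3) - F(1) = (-exp(-3) + 2*log(3)) - (-exp(-1)) = -exp(-3) + exp(-1) + 2*log(3).

-exp(-3) + exp(-1) + 2*log(3)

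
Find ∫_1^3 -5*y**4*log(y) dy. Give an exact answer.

Integrate by parts once (u = ln y, dv = -5*y**4 dy).
An antiderivative is F(y) = -y**5*(5*log(y) - 1)/5.
Then F(3) - F(1) = (243/5 - 243*log(3)) - (1/5) = 242/5 - 243*log(3).

242/5 - 243*log(3)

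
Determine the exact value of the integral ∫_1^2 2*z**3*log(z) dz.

-15/8 + 8*log(2)

Integrate by parts once (u = ln z, dv = 2*z**3 dz).
An antiderivative is F(z) = z**4*(4*log(z) - 1)/8.
Then F(2) - F(1) = (-2 + 8*log(2)) - (-1/8) = -15/8 + 8*log(2).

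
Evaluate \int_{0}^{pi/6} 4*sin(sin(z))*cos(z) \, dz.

Let u = sin(z), so du = cos(z) dz. When z = 0, u = 0; when z = pi/6, u = 1/2.
The integral becomes 4·∫ sin(u) du from 0 to 1/2, with antiderivative -4*cos(u).
Back in z: F(z) = -4*cos(sin(z)).
Then F(pi/6) - F(0) = (-4*cos(1/2)) - (-4) = 4 - 4*cos(1/2).

4 - 4*cos(1/2)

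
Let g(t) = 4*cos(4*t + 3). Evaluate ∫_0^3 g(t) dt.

-sin(3) + sin(15)

Let u = 4*t + 3, so du = 4 dt. When t = 0, u = 3; when t = 3, u = 15.
The integral becomes ∫ cos(u) du from 3 to 15, with antiderivative sin(u).
Back in t: F(t) = sin(4*t + 3).
Then F(3) - F(0) = (sin(15)) - (sin(3)) = -sin(3) + sin(15).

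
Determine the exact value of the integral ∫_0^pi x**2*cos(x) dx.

Integrate by parts twice (u = x^2, dv = cos(x) dx).
An antiderivative is F(x) = x**2*sin(x) + 2*x*cos(x) - 2*sin(x).
Then F(pi) - F(0) = (-2*pi) - (0) = -2*pi.

-2*pi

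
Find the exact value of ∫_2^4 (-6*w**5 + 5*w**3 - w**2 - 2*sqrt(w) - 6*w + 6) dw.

-11356/3 + 8*sqrt(2)/3

By the power rule, an antiderivative is F(w) = -w**6 + 5*w**4/4 - 4*w**(3/2)/3 - w**3/3 - 3*w**2 + 6*w.
Then F(4) - F(2) = (-3832) - (-140/3 - 8*sqrt(2)/3) = -11356/3 + 8*sqrt(2)/3.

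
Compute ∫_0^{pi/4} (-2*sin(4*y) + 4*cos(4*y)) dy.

An antiderivative is F(y) = sin(4*y) + cos(4*y)/2.
Then F(pi/4) - F(0) = (-1/2) - (1/2) = -1.

-1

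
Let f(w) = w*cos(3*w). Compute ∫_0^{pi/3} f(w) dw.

-2/9

Integrate by parts once (u = w, dv = cos(3*w) dw).
An antiderivative is F(w) = w*sin(3*w)/3 + cos(3*w)/9.
Then F(pi/3) - F(0) = (-1/9) - (1/9) = -2/9.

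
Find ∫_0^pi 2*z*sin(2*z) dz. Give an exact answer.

-pi

Integrate by parts once (u = z, dv = 2*sin(2*z) dz).
An antiderivative is F(z) = -z*cos(2*z) + sin(2*z)/2.
Then F(pi) - F(0) = (-pi) - (0) = -pi.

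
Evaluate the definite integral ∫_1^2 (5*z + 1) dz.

17/2

By the power rule, an antiderivative is F(z) = 5*z**2/2 + z.
Then F(2) - F(1) = (12) - (7/2) = 17/2.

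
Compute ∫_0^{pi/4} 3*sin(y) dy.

3 - 3*sqrt(2)/2

An antiderivative is F(y) = -3*cos(y).
Then F(pi/4) - F(0) = (-3*sqrt(2)/2) - (-3) = 3 - 3*sqrt(2)/2.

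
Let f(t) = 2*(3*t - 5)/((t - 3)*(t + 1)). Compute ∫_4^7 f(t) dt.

-4*log(5) + 16*log(2)

Factor the denominator: t**2 - 2*t - 3 = (t + 1)(t - 3).
Partial fractions: 2*(3*t - 5)/((t - 3)*(t + 1)) = 4/(t + 1) + 2/(t - 3).
An antiderivative is F(t) = 2*log(t - 3) + 4*log(t + 1).
Then F(7) - F(4) = (16*log(2)) - (4*log(5)) = -4*log(5) + 16*log(2).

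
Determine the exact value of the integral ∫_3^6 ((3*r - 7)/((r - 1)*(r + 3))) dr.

log(81/40)

Factor the denominator: r**2 + 2*r - 3 = (r + 3)(r - 1).
Partial fractions: (3*r - 7)/((r - 1)*(r + 3)) = 4/(r + 3) - 1/(r - 1).
An antiderivative is F(r) = -log(r - 1) + 4*log(r + 3).
Then F(6) - F(3) = (-log(5) + 8*log(3)) - (3*log(2) + 4*log(3)) = log(81/40).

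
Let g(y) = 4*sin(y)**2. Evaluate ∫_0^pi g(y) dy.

Use the identity sin^2(y) = (1 - cos(2*y))/2.
An antiderivative is F(y) = 2*y - sin(2*y).
Then F(pi) - F(0) = (2*pi) - (0) = 2*pi.

2*pi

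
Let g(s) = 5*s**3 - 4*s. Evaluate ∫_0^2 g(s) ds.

12

By the power rule, an antiderivative is F(s) = 5*s**4/4 - 2*s**2.
Then F(2) - F(0) = (12) - (0) = 12.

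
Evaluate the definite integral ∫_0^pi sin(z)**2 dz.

pi/2

Use the identity sin^2(z) = (1 - cos(2*z))/2.
An antiderivative is F(z) = z/2 - sin(2*z)/4.
Then F(pi) - F(0) = (pi/2) - (0) = pi/2.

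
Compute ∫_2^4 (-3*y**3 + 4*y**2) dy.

By the power rule, an antiderivative is F(y) = -3*y**4/4 + 4*y**3/3.
Then F(4) - F(2) = (-320/3) - (-4/3) = -316/3.

-316/3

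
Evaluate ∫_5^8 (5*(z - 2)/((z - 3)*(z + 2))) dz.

Factor the denominator: z**2 - z - 6 = (z + 2)(z - 3).
Partial fractions: 5*(z - 2)/((z - 3)*(z + 2)) = 4/(z + 2) + 1/(z - 3).
An antiderivative is F(z) = log(z - 3) + 4*log(z + 2).
Then F(8) - F(5) = (4*log(2) + 5*log(5)) - (log(2) + 4*log(7)) = -4*log(7) + 3*log(2) + 5*log(5).

-4*log(7) + 3*log(2) + 5*log(5)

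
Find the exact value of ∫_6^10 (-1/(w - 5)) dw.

-log(5)

An antiderivative is F(w) = -log(w - 5).
Then F(10) - F(6) = (-log(5)) - (0) = -log(5).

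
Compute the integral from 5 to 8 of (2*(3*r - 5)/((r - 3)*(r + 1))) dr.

Factor the denominator: r**2 - 2*r - 3 = (r + 1)(r - 3).
Partial fractions: 2*(3*r - 5)/((r - 3)*(r + 1)) = 4/(r + 1) + 2/(r - 3).
An antiderivative is F(r) = 2*log(r - 3) + 4*log(r + 1).
Then F(8) - F(5) = (2*log(5) + 8*log(3)) - (6*log(2) + 4*log(3)) = -6*log(2) + 2*log(5) + 4*log(3).

-6*log(2) + 2*log(5) + 4*log(3)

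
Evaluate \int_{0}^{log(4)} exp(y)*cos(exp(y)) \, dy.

Let u = exp(y), so du = exp(y) dy. When y = 0, u = 1; when y = log(4), u = 4.
The integral becomes ∫ cos(u) du from 1 to 4, with antiderivative sin(u).
Back in y: F(y) = sin(exp(y)).
Then F(log(4)) - F(0) = (sin(4)) - (sin(1)) = -sin(1) + sin(4).

-sin(1) + sin(4)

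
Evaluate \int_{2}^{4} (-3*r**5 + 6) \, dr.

By the power rule, an antiderivative is F(r) = -r**6/2 + 6*r.
Then F(4) - F(2) = (-2024) - (-20) = -2004.

-2004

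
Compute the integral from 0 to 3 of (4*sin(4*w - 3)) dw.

Let u = 4*w - 3, so du = 4 dw. When w = 0, u = -3; when w = 3, u = 9.
The integral becomes ∫ sin(u) du from -3 to 9, with antiderivative -cos(u).
Back in w: F(w) = -cos(4*w - 3).
Then F(3) - F(0) = (-cos(9)) - (-cos(3)) = cos(3) - cos(9).

cos(3) - cos(9)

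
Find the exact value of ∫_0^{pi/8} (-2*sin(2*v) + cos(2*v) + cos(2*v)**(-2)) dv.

-1/2 + 3*sqrt(2)/4

An antiderivative is F(v) = sin(2*v)/2 + cos(2*v) + tan(2*v)/2.
Then F(pi/8) - F(0) = (1/2 + 3*sqrt(2)/4) - (1) = -1/2 + 3*sqrt(2)/4.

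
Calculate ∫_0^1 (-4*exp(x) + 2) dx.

6 - 4*E

An antiderivative is F(x) = 2*x - 4*exp(x).
Then F(1) - F(0) = (2 - 4*E) - (-4) = 6 - 4*E.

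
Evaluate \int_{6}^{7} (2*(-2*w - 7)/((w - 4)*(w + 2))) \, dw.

Factor the denominator: w**2 - 2*w - 8 = (w + 2)(w - 4).
Partial fractions: 2*(-2*w - 7)/((w - 4)*(w + 2)) = 1/(w + 2) - 5/(w - 4).
An antiderivative is F(w) = -5*log(w - 4) + log(w + 2).
Then F(7) - F(6) = (-log(27)) - (-log(4)) = log(4/27).

log(4/27)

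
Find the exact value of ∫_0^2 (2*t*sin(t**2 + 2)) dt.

-cos(6) + cos(2)

Let u = t**2 + 2, so du = 2*t dt. When t = 0, u = 2; when t = 2, u = 6.
The integral becomes ∫ sin(u) du from 2 to 6, with antiderivative -cos(u).
Back in t: F(t) = -cos(t**2 + 2).
Then F(2) - F(0) = (-cos(6)) - (-cos(2)) = -cos(6) + cos(2).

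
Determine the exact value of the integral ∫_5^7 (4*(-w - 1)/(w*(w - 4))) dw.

-5*log(3) - log(5) + log(7)

Factor the denominator: w**2 - 4*w = w(w - 4).
Partial fractions: 4*(-w - 1)/(w*(w - 4)) = 1/w - 5/(w - 4).
An antiderivative is F(w) = log(w) - 5*log(w - 4).
Then F(7) - F(5) = (-5*log(3) + log(7)) - (log(5)) = -5*log(3) - log(5) + log(7).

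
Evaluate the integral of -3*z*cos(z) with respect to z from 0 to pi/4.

-3*sqrt(2)/2 - 3*sqrt(2)*pi/8 + 3

Integrate by parts once (u = z, dv = -3*cos(z) dz).
An antiderivative is F(z) = -3*z*sin(z) - 3*cos(z).
Then F(pi/4) - F(0) = (3*sqrt(2)*(-4 - pi)/8) - (-3) = -3*sqrt(2)/2 - 3*sqrt(2)*pi/8 + 3.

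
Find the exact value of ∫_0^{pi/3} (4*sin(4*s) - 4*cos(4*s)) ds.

An antiderivative is F(s) = -sin(4*s) - cos(4*s).
Then F(pi/3) - F(0) = (1/2 + sqrt(3)/2) - (-1) = sqrt(3)/2 + 3/2.

sqrt(3)/2 + 3/2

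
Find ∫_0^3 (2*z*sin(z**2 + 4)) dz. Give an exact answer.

-cos(13) + cos(4)

Let u = z**2 + 4, so du = 2*z dz. When z = 0, u = 4; when z = 3, u = 13.
The integral becomes ∫ sin(u) du from 4 to 13, with antiderivative -cos(u).
Back in z: F(z) = -cos(z**2 + 4).
Then F(3) - F(0) = (-cos(13)) - (-cos(4)) = -cos(13) + cos(4).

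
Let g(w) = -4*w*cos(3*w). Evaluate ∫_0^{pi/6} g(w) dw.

Integrate by parts once (u = w, dv = -4*cos(3*w) dw).
An antiderivative is F(w) = -4*w*sin(3*w)/3 - 4*cos(3*w)/9.
Then F(pi/6) - F(0) = (-2*pi/9) - (-4/9) = 4/9 - 2*pi/9.

4/9 - 2*pi/9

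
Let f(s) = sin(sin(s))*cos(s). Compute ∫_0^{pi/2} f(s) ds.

1 - cos(1)

Let u = sin(s), so du = cos(s) ds. When s = 0, u = 0; when s = pi/2, u = 1.
The integral becomes ∫ sin(u) du from 0 to 1, with antiderivative -cos(u).
Back in s: F(s) = -cos(sin(s)).
Then F(pi/2) - F(0) = (-cos(1)) - (-1) = 1 - cos(1).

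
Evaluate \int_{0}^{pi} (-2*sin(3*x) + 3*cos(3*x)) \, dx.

-4/3

An antiderivative is F(x) = sin(3*x) + 2*cos(3*x)/3.
Then F(pi) - F(0) = (-2/3) - (2/3) = -4/3.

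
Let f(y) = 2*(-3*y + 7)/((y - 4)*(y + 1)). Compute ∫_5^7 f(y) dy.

Factor the denominator: y**2 - 3*y - 4 = (y + 1)(y - 4).
Partial fractions: 2*(-3*y + 7)/((y - 4)*(y + 1)) = -4/(y + 1) - 2/(y - 4).
An antiderivative is F(y) = -2*log(y - 4) - 4*log(y + 1).
Then F(7) - F(5) = (-12*log(2) - 2*log(3)) - (-4*log(3) - 4*log(2)) = -8*log(2) + 2*log(3).

-8*log(2) + 2*log(3)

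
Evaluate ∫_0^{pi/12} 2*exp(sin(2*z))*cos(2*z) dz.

-1 + exp(1/2)

Let u = sin(2*z), so du = 2*cos(2*z) dz. When z = 0, u = 0; when z = pi/12, u = 1/2.
The integral becomes ∫ exp(u) du from 0 to 1/2, with antiderivative exp(u).
Back in z: F(z) = exp(sin(2*z)).
Then F(pi/12) - F(0) = (exp(1/2)) - (1) = -1 + exp(1/2).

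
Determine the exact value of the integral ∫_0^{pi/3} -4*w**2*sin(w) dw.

-4*sqrt(3)*pi/3 + 2*pi**2/9 + 4

Integrate by parts twice (u = w^2, dv = -4*sin(w) dw).
An antiderivative is F(w) = 4*w**2*cos(w) - 8*w*sin(w) - 8*cos(w).
Then F(pi/3) - F(0) = (-4*sqrt(3)*pi/3 - 4 + 2*pi**2/9) - (-8) = -4*sqrt(3)*pi/3 + 2*pi**2/9 + 4.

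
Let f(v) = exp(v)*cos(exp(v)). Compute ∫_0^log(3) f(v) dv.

Let u = exp(v), so du = exp(v) dv. When v = 0, u = 1; when v = log(3), u = 3.
The integral becomes ∫ cos(u) du from 1 to 3, with antiderivative sin(u).
Back in v: F(v) = sin(exp(v)).
Then F(log(3)) - F(0) = (sin(3)) - (sin(1)) = -sin(1) + sin(3).

-sin(1) + sin(3)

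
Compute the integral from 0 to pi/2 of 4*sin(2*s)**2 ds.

Use the identity sin^2(2*s) = (1 - cos(4*s))/2.
An antiderivative is F(s) = 2*s - sin(4*s)/2.
Then F(pi/2) - F(0) = (pi) - (0) = pi.

pi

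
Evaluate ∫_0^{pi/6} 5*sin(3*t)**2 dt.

5*pi/12

Use the identity sin^2(3*t) = (1 - cos(6*t))/2.
An antiderivative is F(t) = 5*t/2 - 5*sin(6*t)/12.
Then F(pi/6) - F(0) = (5*pi/12) - (0) = 5*pi/12.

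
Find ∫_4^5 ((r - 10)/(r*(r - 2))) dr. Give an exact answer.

-4*log(3) - 6*log(2) + 5*log(5)

Factor the denominator: r**2 - 2*r = r(r - 2).
Partial fractions: (r - 10)/(r*(r - 2)) = 5/r - 4/(r - 2).
An antiderivative is F(r) = 5*log(r) - 4*log(r - 2).
Then F(5) - F(4) = (-4*log(3) + 5*log(5)) - (log(64)) = -4*log(3) - 6*log(2) + 5*log(5).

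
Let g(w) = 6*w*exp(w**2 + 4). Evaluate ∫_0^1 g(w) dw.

-3*(1 - exp(1))*exp(4)

Let u = w**2 + 4, so du = 2*w dw. When w = 0, u = 4; when w = 1, u = 5.
The integral becomes 3·∫ exp(u) du from 4 to 5, with antiderivative 3*exp(u).
Back in w: F(w) = 3*exp(w**2 + 4).
Then F(1) - F(0) = (3*exp(5)) - (3*exp(4)) = -3*(1 - exp(1))*exp(4).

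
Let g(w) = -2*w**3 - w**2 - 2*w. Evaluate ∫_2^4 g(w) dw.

-452/3

By the power rule, an antiderivative is F(w) = -w**4/2 - w**3/3 - w**2.
Then F(4) - F(2) = (-496/3) - (-44/3) = -452/3.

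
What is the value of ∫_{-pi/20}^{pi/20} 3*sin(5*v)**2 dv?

Use the identity sin^2(5*v) = (1 - cos(10*v))/2.
An antiderivative is F(v) = 3*v/2 - 3*sin(10*v)/20.
Then F(pi/20) - F(-pi/20) = (-3/20 + 3*pi/40) - (3/20 - 3*pi/40) = -3/10 + 3*pi/20.

-3/10 + 3*pi/20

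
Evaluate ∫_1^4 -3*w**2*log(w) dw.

Integrate by parts once (u = ln w, dv = -3*w**2 dw).
An antiderivative is F(w) = -w**3*(3*log(w) - 1)/3.
Then F(4) - F(1) = (64/3 - 128*log(2)) - (1/3) = 21 - 128*log(2).

21 - 128*log(2)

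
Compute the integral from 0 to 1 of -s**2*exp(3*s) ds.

Integrate by parts twice (u = s^2, dv = -exp(3*s) ds).
An antiderivative is F(s) = (-9*s**2 + 6*s - 2)*exp(3*s)/27.
Then F(1) - F(0) = (-5*exp(3)/27) - (-2/27) = 2/27 - 5*exp(3)/27.

2/27 - 5*exp(3)/27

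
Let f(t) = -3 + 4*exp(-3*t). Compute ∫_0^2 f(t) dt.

An antiderivative is F(t) = -3*t - 4*exp(-3*t)/3.
Then F(2) - F(0) = (-6 - 4*exp(-6)/3) - (-4/3) = -14/3 - 4*exp(-6)/3.

-14/3 - 4*exp(-6)/3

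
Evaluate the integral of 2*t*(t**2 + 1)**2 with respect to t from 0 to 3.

333

Let u = t**2 + 1, so du = 2*t dt. When t = 0, u = 1; when t = 3, u = 10.
The integral becomes ∫ u**2 du from 1 to 10, with antiderivative u**3/3.
Back in t: F(t) = (t**2 + 1)**3/3.
Then F(3) - F(0) = (1000/3) - (1/3) = 333.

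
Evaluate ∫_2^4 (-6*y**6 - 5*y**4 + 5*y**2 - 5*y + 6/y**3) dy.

-4993571/336

By the power rule, an antiderivative is F(y) = -6*y**7/7 - y**5 + 5*y**3/3 - 5*y**2/2 - 3/y**2.
Then F(4) - F(2) = (-5040319/336) - (-11687/84) = -4993571/336.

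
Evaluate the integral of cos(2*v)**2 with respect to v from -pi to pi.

Use the identity cos^2(2*v) = (1 + cos(4*v))/2.
An antiderivative is F(v) = v/2 + sin(4*v)/8.
Then F(pi) - F(-pi) = (pi/2) - (-pi/2) = pi.

pi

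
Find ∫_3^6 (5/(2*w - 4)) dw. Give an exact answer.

An antiderivative is F(w) = 5*log(2*w - 4)/2.
Then F(6) - F(3) = (15*log(2)/2) - (5*log(2)/2) = log(32).

log(32)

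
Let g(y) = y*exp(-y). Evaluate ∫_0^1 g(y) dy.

Integrate by parts once (u = y, dv = exp(-y) dy).
An antiderivative is F(y) = (-y - 1)*exp(-y).
Then F(1) - F(0) = (-2*exp(-1)) - (-1) = 1 - 2*exp(-1).

1 - 2*exp(-1)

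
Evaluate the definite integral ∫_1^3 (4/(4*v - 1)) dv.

log(11/3)

An antiderivative is F(v) = log(4*v - 1).
Then F(3) - F(1) = (log(11)) - (log(3)) = log(11/3).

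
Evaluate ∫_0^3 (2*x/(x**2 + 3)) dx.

Let u = x**2 + 3, so du = 2*x dx. When x = 0, u = 3; when x = 3, u = 12.
The integral becomes ∫ 1/u du from 3 to 12, with antiderivative log(u).
Back in x: F(x) = log(x**2 + 3).
Then F(3) - F(0) = (log(12)) - (log(3)) = log(4).

log(4)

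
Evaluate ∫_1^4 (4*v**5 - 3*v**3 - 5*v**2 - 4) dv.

9687/4

By the power rule, an antiderivative is F(v) = 2*v**6/3 - 3*v**4/4 - 5*v**3/3 - 4*v.
Then F(4) - F(1) = (2416) - (-23/4) = 9687/4.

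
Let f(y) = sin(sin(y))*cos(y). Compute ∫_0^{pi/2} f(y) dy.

Let u = sin(y), so du = cos(y) dy. When y = 0, u = 0; when y = pi/2, u = 1.
The integral becomes ∫ sin(u) du from 0 to 1, with antiderivative -cos(u).
Back in y: F(y) = -cos(sin(y)).
Then F(pi/2) - F(0) = (-cos(1)) - (-1) = 1 - cos(1).

1 - cos(1)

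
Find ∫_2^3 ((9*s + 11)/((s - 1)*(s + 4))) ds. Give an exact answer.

-5*log(3) - log(2) + 5*log(7)

Factor the denominator: s**2 + 3*s - 4 = (s + 4)(s - 1).
Partial fractions: (9*s + 11)/((s - 1)*(s + 4)) = 5/(s + 4) + 4/(s - 1).
An antiderivative is F(s) = 4*log(s - 1) + 5*log(s + 4).
Then F(3) - F(2) = (4*log(2) + 5*log(7)) - (5*log(2) + 5*log(3)) = -5*log(3) - log(2) + 5*log(7).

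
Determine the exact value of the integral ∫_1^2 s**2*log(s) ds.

Integrate by parts once (u = ln s, dv = s**2 ds).
An antiderivative is F(s) = s**3*(3*log(s) - 1)/9.
Then F(2) - F(1) = (-8/9 + 8*log(2)/3) - (-1/9) = -7/9 + 8*log(2)/3.

-7/9 + 8*log(2)/3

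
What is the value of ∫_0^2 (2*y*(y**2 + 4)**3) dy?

Let u = y**2 + 4, so du = 2*y dy. When y = 0, u = 4; when y = 2, u = 8.
The integral becomes ∫ u**3 du from 4 to 8, with antiderivative u**4/4.
Back in y: F(y) = (y**2 + 4)**4/4.
Then F(2) - F(0) = (1024) - (64) = 960.

960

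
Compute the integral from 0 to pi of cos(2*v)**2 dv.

pi/2

Use the identity cos^2(2*v) = (1 + cos(4*v))/2.
An antiderivative is F(v) = v/2 + sin(4*v)/8.
Then F(pi) - F(0) = (pi/2) - (0) = pi/2.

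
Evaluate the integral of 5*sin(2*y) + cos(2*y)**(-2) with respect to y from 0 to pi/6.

sqrt(3)/2 + 5/4

An antiderivative is F(y) = -5*cos(2*y)/2 + tan(2*y)/2.
Then F(pi/6) - F(0) = (-5/4 + sqrt(3)/2) - (-5/2) = sqrt(3)/2 + 5/4.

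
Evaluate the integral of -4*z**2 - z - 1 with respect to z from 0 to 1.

By the power rule, an antiderivative is F(z) = -4*z**3/3 - z**2/2 - z.
Then F(1) - F(0) = (-17/6) - (0) = -17/6.

-17/6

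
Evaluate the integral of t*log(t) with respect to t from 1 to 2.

-3/4 + log(4)

Integrate by parts once (u = ln t, dv = t dt).
An antiderivative is F(t) = t**2*(2*log(t) - 1)/4.
Then F(2) - F(1) = (-1 + log(4)) - (-1/4) = -3/4 + log(4).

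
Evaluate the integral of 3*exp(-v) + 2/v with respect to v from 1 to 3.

An antiderivative is F(v) = 2*log(v) - 3*exp(-v).
Then F(3) - F(1) = (-3*exp(-3) + 2*log(3)) - (-3*exp(-1)) = -3*exp(-3) + 3*exp(-1) + 2*log(3).

-3*exp(-3) + 3*exp(-1) + 2*log(3)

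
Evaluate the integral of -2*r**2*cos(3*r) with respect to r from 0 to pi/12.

sqrt(2)*(-8*pi - pi**2 + 32)/432

Integrate by parts twice (u = r^2, dv = -2*cos(3*r) dr).
An antiderivative is F(r) = -2*r**2*sin(3*r)/3 - 4*r*cos(3*r)/9 + 4*sin(3*r)/27.
Then F(pi/12) - F(0) = (sqrt(2)*(-8*pi - pi**2 + 32)/432) - (0) = sqrt(2)*(-8*pi - pi**2 + 32)/432.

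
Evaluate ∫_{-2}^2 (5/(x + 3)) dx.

An antiderivative is F(x) = 5*log(x + 3).
Then F(2) - F(-2) = (5*log(5)) - (0) = 5*log(5).

5*log(5)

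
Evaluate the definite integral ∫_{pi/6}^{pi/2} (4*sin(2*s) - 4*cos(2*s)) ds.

An antiderivative is F(s) = -2*sin(2*s) - 2*cos(2*s).
Then F(pi/2) - F(pi/6) = (2) - (-sqrt(3) - 1) = sqrt(3) + 3.

sqrt(3) + 3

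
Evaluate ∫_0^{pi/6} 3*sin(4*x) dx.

9/8

An antiderivative is F(x) = -3*cos(4*x)/4.
Then F(pi/6) - F(0) = (3/8) - (-3/4) = 9/8.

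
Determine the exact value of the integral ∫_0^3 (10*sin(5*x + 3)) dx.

2*cos(3) - 2*cos(18)

Let u = 5*x + 3, so du = 5 dx. When x = 0, u = 3; when x = 3, u = 18.
The integral becomes 2·∫ sin(u) du from 3 to 18, with antiderivative -2*cos(u).
Back in x: F(x) = -2*cos(5*x + 3).
Then F(3) - F(0) = (-2*cos(18)) - (-2*cos(3)) = 2*cos(3) - 2*cos(18).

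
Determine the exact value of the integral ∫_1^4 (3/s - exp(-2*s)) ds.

An antiderivative is F(s) = 3*log(s) + exp(-2*s)/2.
Then F(4) - F(1) = (exp(-8)/2 + 6*log(2)) - (exp(-2)/2) = (-exp(6) + 1 + 12*exp(8)*log(2))*exp(-8)/2.

(-exp(6) + 1 + 12*exp(8)*log(2))*exp(-8)/2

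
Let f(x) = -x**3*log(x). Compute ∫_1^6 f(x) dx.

Integrate by parts once (u = ln x, dv = -x**3 dx).
An antiderivative is F(x) = -x**4*(4*log(x) - 1)/16.
Then F(6) - F(1) = (-324*log(3) - 324*log(2) + 81) - (1/16) = -324*log(3) - 324*log(2) + 1295/16.

-324*log(3) - 324*log(2) + 1295/16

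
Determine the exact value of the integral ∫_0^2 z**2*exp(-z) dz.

2 - 10*exp(-2)

Integrate by parts twice (u = z^2, dv = exp(-z) dz).
An antiderivative is F(z) = (-z**2 - 2*z - 2)*exp(-z).
Then F(2) - F(0) = (-10*exp(-2)) - (-2) = 2 - 10*exp(-2).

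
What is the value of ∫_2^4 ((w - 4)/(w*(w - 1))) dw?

log(16/27)

Factor the denominator: w**2 - w = w(w - 1).
Partial fractions: (w - 4)/(w*(w - 1)) = 4/w - 3/(w - 1).
An antiderivative is F(w) = 4*log(w) - 3*log(w - 1).
Then F(4) - F(2) = (-3*log(3) + 8*log(2)) - (log(16)) = log(16/27).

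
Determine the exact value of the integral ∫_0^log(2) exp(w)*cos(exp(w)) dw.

-sin(1) + sin(2)

Let u = exp(w), so du = exp(w) dw. When w = 0, u = 1; when w = log(2), u = 2.
The integral becomes ∫ cos(u) du from 1 to 2, with antiderivative sin(u).
Back in w: F(w) = sin(exp(w)).
Then F(log(2)) - F(0) = (sin(2)) - (sin(1)) = -sin(1) + sin(2).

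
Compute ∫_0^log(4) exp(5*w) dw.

Let u = exp(w), so du = exp(w) dw. When w = 0, u = 1; when w = log(4), u = 4.
The integral becomes ∫ u**4 du from 1 to 4, with antiderivative u**5/5.
Back in w: F(w) = exp(5*w)/5.
Then F(log(4)) - F(0) = (1024/5) - (1/5) = 1023/5.

1023/5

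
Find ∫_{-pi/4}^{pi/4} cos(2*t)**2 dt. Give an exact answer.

Use the identity cos^2(2*t) = (1 + cos(4*t))/2.
An antiderivative is F(t) = t/2 + sin(4*t)/8.
Then F(pi/4) - F(-pi/4) = (pi/8) - (-pi/8) = pi/4.

pi/4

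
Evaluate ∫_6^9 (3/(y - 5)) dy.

An antiderivative is F(y) = 3*log(y - 5).
Then F(9) - F(6) = (log(64)) - (0) = log(64).

log(64)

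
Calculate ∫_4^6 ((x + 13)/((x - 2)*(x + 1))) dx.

-4*log(7) + 5*log(2) + 4*log(5)

Factor the denominator: x**2 - x - 2 = (x + 1)(x - 2).
Partial fractions: (x + 13)/((x - 2)*(x + 1)) = -4/(x + 1) + 5/(x - 2).
An antiderivative is F(x) = 5*log(x - 2) - 4*log(x + 1).
Then F(6) - F(4) = (-4*log(7) + 10*log(2)) - (-4*log(5) + 5*log(2)) = -4*log(7) + 5*log(2) + 4*log(5).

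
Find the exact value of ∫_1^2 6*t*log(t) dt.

-9/2 + 12*log(2)

Integrate by parts once (u = ln t, dv = 6*t dt).
An antiderivative is F(t) = 3*t**2*(2*log(t) - 1)/2.
Then F(2) - F(1) = (-6 + 12*log(2)) - (-3/2) = -9/2 + 12*log(2).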